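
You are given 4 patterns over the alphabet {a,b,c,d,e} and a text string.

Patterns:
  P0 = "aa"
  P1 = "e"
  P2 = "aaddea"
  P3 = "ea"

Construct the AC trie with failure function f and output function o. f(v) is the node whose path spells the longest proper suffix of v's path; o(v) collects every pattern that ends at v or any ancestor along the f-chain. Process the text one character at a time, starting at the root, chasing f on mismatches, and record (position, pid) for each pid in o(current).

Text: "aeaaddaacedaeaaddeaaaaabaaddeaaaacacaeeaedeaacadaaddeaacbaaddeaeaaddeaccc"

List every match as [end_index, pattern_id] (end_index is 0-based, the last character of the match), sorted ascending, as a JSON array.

Build automaton:
Trie (insert patterns):
  n0 'ε': a→1 e→3
  n1 'a': a→2
  n2 'aa': d→4  [P0 ends]
  n3 'e': a→8  [P1 ends]
  n4 'aad': d→5
  n5 'aadd': e→6
  n6 'aadde': a→7
  n7 'aaddea': ·  [P2 ends]
  n8 'ea': ·  [P3 ends]

Failure links (BFS by depth):
  n1('a'): parent n0 fail=0; on 'a' 0 → fail=0;  out ∅∪∅=∅
  n3('e'): parent n0 fail=0; on 'e' 0 → fail=0;  out {1}∪∅={1}
  n2('aa'): parent n1 fail=0; on 'a' 0 → fail=1;  out {0}∪∅={0}
  n8('ea'): parent n3 fail=0; on 'a' 0 → fail=1;  out {3}∪∅={3}
  n4('aad'): parent n2 fail=1; on 'd' 1→0 → fail=0;  out ∅∪∅=∅
  n5('aadd'): parent n4 fail=0; on 'd' 0 → fail=0;  out ∅∪∅=∅
  n6('aadde'): parent n5 fail=0; on 'e' 0 → fail=3;  out ∅∪{1}={1}
  n7('aaddea'): parent n6 fail=3; on 'a' 3 → fail=8;  out {2}∪{3}={2,3}

Text stream:
i=0 'a': node 0→1
i=1 'e': node 1→3 (via fail)  → match P1@[1:1]
i=2 'a': node 3→8  → match P3@[1:2]
i=3 'a': node 8→2 (via fail)  → match P0@[2:3]
i=4 'd': node 2→4
i=5 'd': node 4→5
i=6 'a': node 5→1 (via fail)
i=7 'a': node 1→2  → match P0@[6:7]
i=8 'c': node 2→0 (via fail)
i=9 'e': node 0→3  → match P1@[9:9]
i=10 'd': node 3→0 (via fail)
i=11 'a': node 0→1
i=12 'e': node 1→3 (via fail)  → match P1@[12:12]
i=13 'a': node 3→8  → match P3@[12:13]
i=14 'a': node 8→2 (via fail)  → match P0@[13:14]
i=15 'd': node 2→4
i=16 'd': node 4→5
i=17 'e': node 5→6  → match P1@[17:17]
i=18 'a': node 6→7  → match P2@[13:18],P3@[17:18]
i=19 'a': node 7→2 (via fail)  → match P0@[18:19]
i=20 'a': node 2→2 (via fail)  → match P0@[19:20]
i=21 'a': node 2→2 (via fail)  → match P0@[20:21]
i=22 'a': node 2→2 (via fail)  → match P0@[21:22]
i=23 'b': node 2→0 (via fail)
i=24 'a': node 0→1
i=25 'a': node 1→2  → match P0@[24:25]
i=26 'd': node 2→4
i=27 'd': node 4→5
i=28 'e': node 5→6  → match P1@[28:28]
i=29 'a': node 6→7  → match P2@[24:29],P3@[28:29]
i=30 'a': node 7→2 (via fail)  → match P0@[29:30]
i=31 'a': node 2→2 (via fail)  → match P0@[30:31]
i=32 'a': node 2→2 (via fail)  → match P0@[31:32]
i=33 'c': node 2→0 (via fail)
i=34 'a': node 0→1
i=35 'c': node 1→0 (via fail)
i=36 'a': node 0→1
i=37 'e': node 1→3 (via fail)  → match P1@[37:37]
i=38 'e': node 3→3 (via fail)  → match P1@[38:38]
i=39 'a': node 3→8  → match P3@[38:39]
i=40 'e': node 8→3 (via fail)  → match P1@[40:40]
i=41 'd': node 3→0 (via fail)
i=42 'e': node 0→3  → match P1@[42:42]
i=43 'a': node 3→8  → match P3@[42:43]
i=44 'a': node 8→2 (via fail)  → match P0@[43:44]
i=45 'c': node 2→0 (via fail)
i=46 'a': node 0→1
i=47 'd': node 1→0 (via fail)
i=48 'a': node 0→1
i=49 'a': node 1→2  → match P0@[48:49]
i=50 'd': node 2→4
i=51 'd': node 4→5
i=52 'e': node 5→6  → match P1@[52:52]
i=53 'a': node 6→7  → match P2@[48:53],P3@[52:53]
i=54 'a': node 7→2 (via fail)  → match P0@[53:54]
i=55 'c': node 2→0 (via fail)
i=56 'b': node 0→0
i=57 'a': node 0→1
i=58 'a': node 1→2  → match P0@[57:58]
i=59 'd': node 2→4
i=60 'd': node 4→5
i=61 'e': node 5→6  → match P1@[61:61]
i=62 'a': node 6→7  → match P2@[57:62],P3@[61:62]
i=63 'e': node 7→3 (via fail)  → match P1@[63:63]
i=64 'a': node 3→8  → match P3@[63:64]
i=65 'a': node 8→2 (via fail)  → match P0@[64:65]
i=66 'd': node 2→4
i=67 'd': node 4→5
i=68 'e': node 5→6  → match P1@[68:68]
i=69 'a': node 6→7  → match P2@[64:69],P3@[68:69]
i=70 'c': node 7→0 (via fail)
i=71 'c': node 0→0
i=72 'c': node 0→0

Matches: [[1,1],[2,3],[3,0],[7,0],[9,1],[12,1],[13,3],[14,0],[17,1],[18,2],[18,3],[19,0],[20,0],[21,0],[22,0],[25,0],[28,1],[29,2],[29,3],[30,0],[31,0],[32,0],[37,1],[38,1],[39,3],[40,1],[42,1],[43,3],[44,0],[49,0],[52,1],[53,2],[53,3],[54,0],[58,0],[61,1],[62,2],[62,3],[63,1],[64,3],[65,0],[68,1],[69,2],[69,3]]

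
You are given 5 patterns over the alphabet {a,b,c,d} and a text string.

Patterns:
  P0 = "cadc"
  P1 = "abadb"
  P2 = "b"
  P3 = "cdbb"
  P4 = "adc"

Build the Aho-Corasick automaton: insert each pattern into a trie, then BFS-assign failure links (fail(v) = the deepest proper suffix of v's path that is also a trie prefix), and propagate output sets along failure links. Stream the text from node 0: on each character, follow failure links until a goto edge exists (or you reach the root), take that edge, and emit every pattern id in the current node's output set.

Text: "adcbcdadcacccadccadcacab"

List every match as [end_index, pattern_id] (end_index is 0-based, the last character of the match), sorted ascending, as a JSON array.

Construct AC machine:
Trie nodes:
  0='ε' goto a→5 b→10 c→1
  1='c' goto a→2 d→11
  2='ca' goto d→3
  3='cad' goto c→4
  4='cadc' goto ·  [P0 ends]
  5='a' goto b→6 d→14
  6='ab' goto a→7
  7='aba' goto d→8
  8='abad' goto b→9
  9='abadb' goto ·  [P1 ends]
  10='b' goto ·  [P2 ends]
  11='cd' goto b→12
  12='cdb' goto b→13
  13='cdbb' goto ·  [P3 ends]
  14='ad' goto c→15
  15='adc' goto ·  [P4 ends]

BFS fail/out derivation:
  n1('c'): parent n0 fail=0; on 'c' 0 → fail=0;  out ∅∪∅=∅
  n5('a'): parent n0 fail=0; on 'a' 0 → fail=0;  out ∅∪∅=∅
  n10('b'): parent n0 fail=0; on 'b' 0 → fail=0;  out {2}∪∅={2}
  n2('ca'): parent n1 fail=0; on 'a' 0 → fail=5;  out ∅∪∅=∅
  n6('ab'): parent n5 fail=0; on 'b' 0 → fail=10;  out ∅∪{2}={2}
  n11('cd'): parent n1 fail=0; on 'd' 0 → fail=0;  out ∅∪∅=∅
  n14('ad'): parent n5 fail=0; on 'd' 0 → fail=0;  out ∅∪∅=∅
  n3('cad'): parent n2 fail=5; on 'd' 5 → fail=14;  out ∅∪∅=∅
  n7('aba'): parent n6 fail=10; on 'a' 10→0 → fail=5;  out ∅∪∅=∅
  n12('cdb'): parent n11 fail=0; on 'b' 0 → fail=10;  out ∅∪{2}={2}
  n15('adc'): parent n14 fail=0; on 'c' 0 → fail=1;  out {4}∪∅={4}
  n4('cadc'): parent n3 fail=14; on 'c' 14 → fail=15;  out {0}∪{4}={0,4}
  n8('abad'): parent n7 fail=5; on 'd' 5 → fail=14;  out ∅∪∅=∅
  n13('cdbb'): parent n12 fail=10; on 'b' 10→0 → fail=10;  out {3}∪{2}={2,3}
  n9('abadb'): parent n8 fail=14; on 'b' 14→0 → fail=10;  out {1}∪{2}={1,2}

Scan:
pos 0 'a': at 5
pos 1 'd': at 14
pos 2 'c': at 15  emit P4@[0:2]
pos 3 'b': at 10 ·f  emit P2@[3:3]
pos 4 'c': at 1 ·f
pos 5 'd': at 11
pos 6 'a': at 5 ·f
pos 7 'd': at 14
pos 8 'c': at 15  emit P4@[6:8]
pos 9 'a': at 2 ·f
pos 10 'c': at 1 ·f
pos 11 'c': at 1 ·f
pos 12 'c': at 1 ·f
pos 13 'a': at 2
pos 14 'd': at 3
pos 15 'c': at 4  emit P0@[12:15],P4@[13:15]
pos 16 'c': at 1 ·f
pos 17 'a': at 2
pos 18 'd': at 3
pos 19 'c': at 4  emit P0@[16:19],P4@[17:19]
pos 20 'a': at 2 ·f
pos 21 'c': at 1 ·f
pos 22 'a': at 2
pos 23 'b': at 6 ·f  emit P2@[23:23]

Result: [[2,4],[3,2],[8,4],[15,0],[15,4],[19,0],[19,4],[23,2]]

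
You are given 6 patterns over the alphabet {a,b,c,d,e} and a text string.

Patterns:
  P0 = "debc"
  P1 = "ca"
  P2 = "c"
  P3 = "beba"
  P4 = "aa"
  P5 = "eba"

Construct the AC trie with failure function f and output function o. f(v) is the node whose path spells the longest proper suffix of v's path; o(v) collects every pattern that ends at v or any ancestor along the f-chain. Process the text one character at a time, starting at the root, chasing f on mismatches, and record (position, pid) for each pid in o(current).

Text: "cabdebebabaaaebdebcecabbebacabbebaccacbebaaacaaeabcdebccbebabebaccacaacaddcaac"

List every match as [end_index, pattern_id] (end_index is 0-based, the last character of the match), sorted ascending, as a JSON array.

Build:
Trie nodes:
  n0 'ε': a→11 b→7 c→5 d→1 e→13
  n1 'd': e→2
  n2 'de': b→3
  n3 'deb': c→4
  n4 'debc': ·  [P0 ends]
  n5 'c': a→6  [P2 ends]
  n6 'ca': ·  [P1 ends]
  n7 'b': e→8
  n8 'be': b→9
  n9 'beb': a→10
  n10 'beba': ·  [P3 ends]
  n11 'a': a→12
  n12 'aa': ·  [P4 ends]
  n13 'e': b→14
  n14 'eb': a→15
  n15 'eba': ·  [P5 ends]

Failure links (BFS by depth):
  fail(1) 'd': from fail(0)=0 chase 'd': 0 ⇒ 0;  out=∅∪out(0)=∅
  fail(5) 'c': from fail(0)=0 chase 'c': 0 ⇒ 0;  out={2}∪out(0)={2}
  fail(7) 'b': from fail(0)=0 chase 'b': 0 ⇒ 0;  out=∅∪out(0)=∅
  fail(11) 'a': from fail(0)=0 chase 'a': 0 ⇒ 0;  out=∅∪out(0)=∅
  fail(13) 'e': from fail(0)=0 chase 'e': 0 ⇒ 0;  out=∅∪out(0)=∅
  fail(2) 'de': from fail(1)=0 chase 'e': 0 ⇒ 13;  out=∅∪out(13)=∅
  fail(6) 'ca': from fail(5)=0 chase 'a': 0 ⇒ 11;  out={1}∪out(11)={1}
  fail(8) 'be': from fail(7)=0 chase 'e': 0 ⇒ 13;  out=∅∪out(13)=∅
  fail(12) 'aa': from fail(11)=0 chase 'a': 0 ⇒ 11;  out={4}∪out(11)={4}
  fail(14) 'eb': from fail(13)=0 chase 'b': 0 ⇒ 7;  out=∅∪out(7)=∅
  fail(3) 'deb': from fail(2)=13 chase 'b': 13 ⇒ 14;  out=∅∪out(14)=∅
  fail(9) 'beb': from fail(8)=13 chase 'b': 13 ⇒ 14;  out=∅∪out(14)=∅
  fail(15) 'eba': from fail(14)=7 chase 'a': 7→0 ⇒ 11;  out={5}∪out(11)={5}
  fail(4) 'debc': from fail(3)=14 chase 'c': 14→7→0 ⇒ 5;  out={0}∪out(5)={0,2}
  fail(10) 'beba': from fail(9)=14 chase 'a': 14 ⇒ 15;  out={3}∪out(15)={3,5}

Run:
i=0 'c': node 0→5  ** P2@[0:0]
i=1 'a': node 5→6  ** P1@[0:1]
i=2 'b': node 6→7 (fail-walked)
i=3 'd': node 7→1 (fail-walked)
i=4 'e': node 1→2
i=5 'b': node 2→3
i=6 'e': node 3→8 (fail-walked)
i=7 'b': node 8→9
i=8 'a': node 9→10  ** P3@[5:8],P5@[6:8]
i=9 'b': node 10→7 (fail-walked)
i=10 'a': node 7→11 (fail-walked)
i=11 'a': node 11→12  ** P4@[10:11]
i=12 'a': node 12→12 (fail-walked)  ** P4@[11:12]
i=13 'e': node 12→13 (fail-walked)
i=14 'b': node 13→14
i=15 'd': node 14→1 (fail-walked)
i=16 'e': node 1→2
i=17 'b': node 2→3
i=18 'c': node 3→4  ** P0@[15:18],P2@[18:18]
i=19 'e': node 4→13 (fail-walked)
i=20 'c': node 13→5 (fail-walked)  ** P2@[20:20]
i=21 'a': node 5→6  ** P1@[20:21]
i=22 'b': node 6→7 (fail-walked)
i=23 'b': node 7→7 (fail-walked)
i=24 'e': node 7→8
i=25 'b': node 8→9
i=26 'a': node 9→10  ** P3@[23:26],P5@[24:26]
i=27 'c': node 10→5 (fail-walked)  ** P2@[27:27]
i=28 'a': node 5→6  ** P1@[27:28]
i=29 'b': node 6→7 (fail-walked)
i=30 'b': node 7→7 (fail-walked)
i=31 'e': node 7→8
i=32 'b': node 8→9
i=33 'a': node 9→10  ** P3@[30:33],P5@[31:33]
i=34 'c': node 10→5 (fail-walked)  ** P2@[34:34]
i=35 'c': node 5→5 (fail-walked)  ** P2@[35:35]
i=36 'a': node 5→6  ** P1@[35:36]
i=37 'c': node 6→5 (fail-walked)  ** P2@[37:37]
i=38 'b': node 5→7 (fail-walked)
i=39 'e': node 7→8
i=40 'b': node 8→9
i=41 'a': node 9→10  ** P3@[38:41],P5@[39:41]
i=42 'a': node 10→12 (fail-walked)  ** P4@[41:42]
i=43 'a': node 12→12 (fail-walked)  ** P4@[42:43]
i=44 'c': node 12→5 (fail-walked)  ** P2@[44:44]
i=45 'a': node 5→6  ** P1@[44:45]
i=46 'a': node 6→12 (fail-walked)  ** P4@[45:46]
i=47 'e': node 12→13 (fail-walked)
i=48 'a': node 13→11 (fail-walked)
i=49 'b': node 11→7 (fail-walked)
i=50 'c': node 7→5 (fail-walked)  ** P2@[50:50]
i=51 'd': node 5→1 (fail-walked)
i=52 'e': node 1→2
i=53 'b': node 2→3
i=54 'c': node 3→4  ** P0@[51:54],P2@[54:54]
i=55 'c': node 4→5 (fail-walked)  ** P2@[55:55]
i=56 'b': node 5→7 (fail-walked)
i=57 'e': node 7→8
i=58 'b': node 8→9
i=59 'a': node 9→10  ** P3@[56:59],P5@[57:59]
i=60 'b': node 10→7 (fail-walked)
i=61 'e': node 7→8
i=62 'b': node 8→9
i=63 'a': node 9→10  ** P3@[60:63],P5@[61:63]
i=64 'c': node 10→5 (fail-walked)  ** P2@[64:64]
i=65 'c': node 5→5 (fail-walked)  ** P2@[65:65]
i=66 'a': node 5→6  ** P1@[65:66]
i=67 'c': node 6→5 (fail-walked)  ** P2@[67:67]
i=68 'a': node 5→6  ** P1@[67:68]
i=69 'a': node 6→12 (fail-walked)  ** P4@[68:69]
i=70 'c': node 12→5 (fail-walked)  ** P2@[70:70]
i=71 'a': node 5→6  ** P1@[70:71]
i=72 'd': node 6→1 (fail-walked)
i=73 'd': node 1→1 (fail-walked)
i=74 'c': node 1→5 (fail-walked)  ** P2@[74:74]
i=75 'a': node 5→6  ** P1@[74:75]
i=76 'a': node 6→12 (fail-walked)  ** P4@[75:76]
i=77 'c': node 12→5 (fail-walked)  ** P2@[77:77]

Result: [[0,2],[1,1],[8,3],[8,5],[11,4],[12,4],[18,0],[18,2],[20,2],[21,1],[26,3],[26,5],[27,2],[28,1],[33,3],[33,5],[34,2],[35,2],[36,1],[37,2],[41,3],[41,5],[42,4],[43,4],[44,2],[45,1],[46,4],[50,2],[54,0],[54,2],[55,2],[59,3],[59,5],[63,3],[63,5],[64,2],[65,2],[66,1],[67,2],[68,1],[69,4],[70,2],[71,1],[74,2],[75,1],[76,4],[77,2]]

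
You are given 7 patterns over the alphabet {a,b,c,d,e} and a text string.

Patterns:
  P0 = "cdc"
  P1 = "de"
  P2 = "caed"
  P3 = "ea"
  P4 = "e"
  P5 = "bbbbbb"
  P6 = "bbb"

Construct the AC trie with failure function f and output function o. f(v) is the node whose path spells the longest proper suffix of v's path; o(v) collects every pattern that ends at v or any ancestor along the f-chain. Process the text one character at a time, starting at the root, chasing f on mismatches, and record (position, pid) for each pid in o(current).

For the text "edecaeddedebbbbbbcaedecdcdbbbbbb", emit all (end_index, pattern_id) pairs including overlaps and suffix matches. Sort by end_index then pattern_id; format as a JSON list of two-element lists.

Build:
Trie nodes:
  0='ε' goto b→11 c→1 d→4 e→9
  1='c' goto a→6 d→2
  2='cd' goto c→3
  3='cdc' goto ·  [P0 ends]
  4='d' goto e→5
  5='de' goto ·  [P1 ends]
  6='ca' goto e→7
  7='cae' goto d→8
  8='caed' goto ·  [P2 ends]
  9='e' goto a→10  [P4 ends]
  10='ea' goto ·  [P3 ends]
  11='b' goto b→12
  12='bb' goto b→13
  13='bbb' goto b→14  [P6 ends]
  14='bbbb' goto b→15
  15='bbbbb' goto b→16
  16='bbbbbb' goto ·  [P5 ends]

Failure links (BFS by depth):
  n1('c'): parent n0 fail=0; on 'c' 0 → fail=0;  out ∅∪∅=∅
  n4('d'): parent n0 fail=0; on 'd' 0 → fail=0;  out ∅∪∅=∅
  n9('e'): parent n0 fail=0; on 'e' 0 → fail=0;  out {4}∪∅={4}
  n11('b'): parent n0 fail=0; on 'b' 0 → fail=0;  out ∅∪∅=∅
  n2('cd'): parent n1 fail=0; on 'd' 0 → fail=4;  out ∅∪∅=∅
  n5('de'): parent n4 fail=0; on 'e' 0 → fail=9;  out {1}∪{4}={1,4}
  n6('ca'): parent n1 fail=0; on 'a' 0 → fail=0;  out ∅∪∅=∅
  n10('ea'): parent n9 fail=0; on 'a' 0 → fail=0;  out {3}∪∅={3}
  n12('bb'): parent n11 fail=0; on 'b' 0 → fail=11;  out ∅∪∅=∅
  n3('cdc'): parent n2 fail=4; on 'c' 4→0 → fail=1;  out {0}∪∅={0}
  n7('cae'): parent n6 fail=0; on 'e' 0 → fail=9;  out ∅∪{4}={4}
  n13('bbb'): parent n12 fail=11; on 'b' 11 → fail=12;  out {6}∪∅={6}
  n8('caed'): parent n7 fail=9; on 'd' 9→0 → fail=4;  out {2}∪∅={2}
  n14('bbbb'): parent n13 fail=12; on 'b' 12 → fail=13;  out ∅∪{6}={6}
  n15('bbbbb'): parent n14 fail=13; on 'b' 13 → fail=14;  out ∅∪{6}={6}
  n16('bbbbbb'): parent n15 fail=14; on 'b' 14 → fail=15;  out {5}∪{6}={5,6}

Scan:
[0] read 'e'  n0⇒n9  → match P4@[0:0]
[1] read 'd'  n9⇒n4 ·f
[2] read 'e'  n4⇒n5  → match P1@[1:2],P4@[2:2]
[3] read 'c'  n5⇒n1 ·f
[4] read 'a'  n1⇒n6
[5] read 'e'  n6⇒n7  → match P4@[5:5]
[6] read 'd'  n7⇒n8  → match P2@[3:6]
[7] read 'd'  n8⇒n4 ·f
[8] read 'e'  n4⇒n5  → match P1@[7:8],P4@[8:8]
[9] read 'd'  n5⇒n4 ·f
[10] read 'e'  n4⇒n5  → match P1@[9:10],P4@[10:10]
[11] read 'b'  n5⇒n11 ·f
[12] read 'b'  n11⇒n12
[13] read 'b'  n12⇒n13  → match P6@[11:13]
[14] read 'b'  n13⇒n14  → match P6@[12:14]
[15] read 'b'  n14⇒n15  → match P6@[13:15]
[16] read 'b'  n15⇒n16  → match P5@[11:16],P6@[14:16]
[17] read 'c'  n16⇒n1 ·f
[18] read 'a'  n1⇒n6
[19] read 'e'  n6⇒n7  → match P4@[19:19]
[20] read 'd'  n7⇒n8  → match P2@[17:20]
[21] read 'e'  n8⇒n5 ·f  → match P1@[20:21],P4@[21:21]
[22] read 'c'  n5⇒n1 ·f
[23] read 'd'  n1⇒n2
[24] read 'c'  n2⇒n3  → match P0@[22:24]
[25] read 'd'  n3⇒n2 ·f
[26] read 'b'  n2⇒n11 ·f
[27] read 'b'  n11⇒n12
[28] read 'b'  n12⇒n13  → match P6@[26:28]
[29] read 'b'  n13⇒n14  → match P6@[27:29]
[30] read 'b'  n14⇒n15  → match P6@[28:30]
[31] read 'b'  n15⇒n16  → match P5@[26:31],P6@[29:31]

All matches (sorted): [[0,4],[2,1],[2,4],[5,4],[6,2],[8,1],[8,4],[10,1],[10,4],[13,6],[14,6],[15,6],[16,5],[16,6],[19,4],[20,2],[21,1],[21,4],[24,0],[28,6],[29,6],[30,6],[31,5],[31,6]]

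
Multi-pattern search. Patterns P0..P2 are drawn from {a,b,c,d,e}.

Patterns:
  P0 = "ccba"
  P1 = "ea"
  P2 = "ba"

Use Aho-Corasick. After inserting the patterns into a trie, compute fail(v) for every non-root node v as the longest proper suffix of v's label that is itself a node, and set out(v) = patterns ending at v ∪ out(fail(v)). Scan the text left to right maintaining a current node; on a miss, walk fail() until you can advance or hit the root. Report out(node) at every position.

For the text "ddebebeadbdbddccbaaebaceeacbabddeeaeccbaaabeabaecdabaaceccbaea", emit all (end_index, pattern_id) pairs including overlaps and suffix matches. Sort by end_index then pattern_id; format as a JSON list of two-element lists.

Build automaton:
Trie (insert patterns):
  n0 'ε': b→7 c→1 e→5
  n1 'c': c→2
  n2 'cc': b→3
  n3 'ccb': a→4
  n4 'ccba': ·  ←P0
  n5 'e': a→6
  n6 'ea': ·  ←P1
  n7 'b': a→8
  n8 'ba': ·  ←P2

Failure links (BFS by depth):
  n1('c'): parent n0 fail=0; on 'c' 0 → fail=0;  out ∅∪∅=∅
  n5('e'): parent n0 fail=0; on 'e' 0 → fail=0;  out ∅∪∅=∅
  n7('b'): parent n0 fail=0; on 'b' 0 → fail=0;  out ∅∪∅=∅
  n2('cc'): parent n1 fail=0; on 'c' 0 → fail=1;  out ∅∪∅=∅
  n6('ea'): parent n5 fail=0; on 'a' 0 → fail=0;  out {1}∪∅={1}
  n8('ba'): parent n7 fail=0; on 'a' 0 → fail=0;  out {2}∪∅={2}
  n3('ccb'): parent n2 fail=1; on 'b' 1→0 → fail=7;  out ∅∪∅=∅
  n4('ccba'): parent n3 fail=7; on 'a' 7 → fail=8;  out {0}∪{2}={0,2}

Scan:
[0] read 'd'  n0⇒n0
[1] read 'd'  n0⇒n0
[2] read 'e'  n0⇒n5
[3] read 'b'  n5⇒n7 (via fail)
[4] read 'e'  n7⇒n5 (via fail)
[5] read 'b'  n5⇒n7 (via fail)
[6] read 'e'  n7⇒n5 (via fail)
[7] read 'a'  n5⇒n6  → match P1@[6:7]
[8] read 'd'  n6⇒n0 (via fail)
[9] read 'b'  n0⇒n7
[10] read 'd'  n7⇒n0 (via fail)
[11] read 'b'  n0⇒n7
[12] read 'd'  n7⇒n0 (via fail)
[13] read 'd'  n0⇒n0
[14] read 'c'  n0⇒n1
[15] read 'c'  n1⇒n2
[16] read 'b'  n2⇒n3
[17] read 'a'  n3⇒n4  → match P0@[14:17],P2@[16:17]
[18] read 'a'  n4⇒n0 (via fail)
[19] read 'e'  n0⇒n5
[20] read 'b'  n5⇒n7 (via fail)
[21] read 'a'  n7⇒n8  → match P2@[20:21]
[22] read 'c'  n8⇒n1 (via fail)
[23] read 'e'  n1⇒n5 (via fail)
[24] read 'e'  n5⇒n5 (via fail)
[25] read 'a'  n5⇒n6  → match P1@[24:25]
[26] read 'c'  n6⇒n1 (via fail)
[27] read 'b'  n1⇒n7 (via fail)
[28] read 'a'  n7⇒n8  → match P2@[27:28]
[29] read 'b'  n8⇒n7 (via fail)
[30] read 'd'  n7⇒n0 (via fail)
[31] read 'd'  n0⇒n0
[32] read 'e'  n0⇒n5
[33] read 'e'  n5⇒n5 (via fail)
[34] read 'a'  n5⇒n6  → match P1@[33:34]
[35] read 'e'  n6⇒n5 (via fail)
[36] read 'c'  n5⇒n1 (via fail)
[37] read 'c'  n1⇒n2
[38] read 'b'  n2⇒n3
[39] read 'a'  n3⇒n4  → match P0@[36:39],P2@[38:39]
[40] read 'a'  n4⇒n0 (via fail)
[41] read 'a'  n0⇒n0
[42] read 'b'  n0⇒n7
[43] read 'e'  n7⇒n5 (via fail)
[44] read 'a'  n5⇒n6  → match P1@[43:44]
[45] read 'b'  n6⇒n7 (via fail)
[46] read 'a'  n7⇒n8  → match P2@[45:46]
[47] read 'e'  n8⇒n5 (via fail)
[48] read 'c'  n5⇒n1 (via fail)
[49] read 'd'  n1⇒n0 (via fail)
[50] read 'a'  n0⇒n0
[51] read 'b'  n0⇒n7
[52] read 'a'  n7⇒n8  → match P2@[51:52]
[53] read 'a'  n8⇒n0 (via fail)
[54] read 'c'  n0⇒n1
[55] read 'e'  n1⇒n5 (via fail)
[56] read 'c'  n5⇒n1 (via fail)
[57] read 'c'  n1⇒n2
[58] read 'b'  n2⇒n3
[59] read 'a'  n3⇒n4  → match P0@[56:59],P2@[58:59]
[60] read 'e'  n4⇒n5 (via fail)
[61] read 'a'  n5⇒n6  → match P1@[60:61]

Result: [[7,1],[17,0],[17,2],[21,2],[25,1],[28,2],[34,1],[39,0],[39,2],[44,1],[46,2],[52,2],[59,0],[59,2],[61,1]]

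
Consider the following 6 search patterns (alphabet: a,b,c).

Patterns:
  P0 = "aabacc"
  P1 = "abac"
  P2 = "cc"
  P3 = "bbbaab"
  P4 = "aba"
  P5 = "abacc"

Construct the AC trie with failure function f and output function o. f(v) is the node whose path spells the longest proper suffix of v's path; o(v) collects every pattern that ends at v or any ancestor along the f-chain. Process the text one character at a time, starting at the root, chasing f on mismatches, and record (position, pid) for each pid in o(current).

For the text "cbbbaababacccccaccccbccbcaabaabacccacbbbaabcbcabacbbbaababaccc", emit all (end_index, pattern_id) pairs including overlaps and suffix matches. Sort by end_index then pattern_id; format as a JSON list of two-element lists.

Build:
Trie nodes:
  0='ε' goto a→1 b→12 c→10
  1='a' goto a→2 b→7
  2='aa' goto b→3
  3='aab' goto a→4
  4='aaba' goto c→5
  5='aabac' goto c→6
  6='aabacc' goto ·  [P0 ends]
  7='ab' goto a→8
  8='aba' goto c→9  [P4 ends]
  9='abac' goto c→18  [P1 ends]
  10='c' goto c→11
  11='cc' goto ·  [P2 ends]
  12='b' goto b→13
  13='bb' goto b→14
  14='bbb' goto a→15
  15='bbba' goto a→16
  16='bbbaa' goto b→17
  17='bbbaab' goto ·  [P3 ends]
  18='abacc' goto ·  [P5 ends]

Failure links (BFS by depth):
  n1('a'): parent n0 fail=0; on 'a' 0 → fail=0;  out ∅∪∅=∅
  n10('c'): parent n0 fail=0; on 'c' 0 → fail=0;  out ∅∪∅=∅
  n12('b'): parent n0 fail=0; on 'b' 0 → fail=0;  out ∅∪∅=∅
  n2('aa'): parent n1 fail=0; on 'a' 0 → fail=1;  out ∅∪∅=∅
  n7('ab'): parent n1 fail=0; on 'b' 0 → fail=12;  out ∅∪∅=∅
  n11('cc'): parent n10 fail=0; on 'c' 0 → fail=10;  out {2}∪∅={2}
  n13('bb'): parent n12 fail=0; on 'b' 0 → fail=12;  out ∅∪∅=∅
  n3('aab'): parent n2 fail=1; on 'b' 1 → fail=7;  out ∅∪∅=∅
  n8('aba'): parent n7 fail=12; on 'a' 12→0 → fail=1;  out {4}∪∅={4}
  n14('bbb'): parent n13 fail=12; on 'b' 12 → fail=13;  out ∅∪∅=∅
  n4('aaba'): parent n3 fail=7; on 'a' 7 → fail=8;  out ∅∪{4}={4}
  n9('abac'): parent n8 fail=1; on 'c' 1→0 → fail=10;  out {1}∪∅={1}
  n15('bbba'): parent n14 fail=13; on 'a' 13→12→0 → fail=1;  out ∅∪∅=∅
  n5('aabac'): parent n4 fail=8; on 'c' 8 → fail=9;  out ∅∪{1}={1}
  n16('bbbaa'): parent n15 fail=1; on 'a' 1 → fail=2;  out ∅∪∅=∅
  n18('abacc'): parent n9 fail=10; on 'c' 10 → fail=11;  out {5}∪{2}={2,5}
  n6('aabacc'): parent n5 fail=9; on 'c' 9 → fail=18;  out {0}∪{2,5}={0,2,5}
  n17('bbbaab'): parent n16 fail=2; on 'b' 2 → fail=3;  out {3}∪∅={3}

Run:
[0] read 'c'  n0⇒n10
[1] read 'b'  n10⇒n12 (fail-walked)
[2] read 'b'  n12⇒n13
[3] read 'b'  n13⇒n14
[4] read 'a'  n14⇒n15
[5] read 'a'  n15⇒n16
[6] read 'b'  n16⇒n17  emit P3@[1:6]
[7] read 'a'  n17⇒n4 (fail-walked)  emit P4@[5:7]
[8] read 'b'  n4⇒n7 (fail-walked)
[9] read 'a'  n7⇒n8  emit P4@[7:9]
[10] read 'c'  n8⇒n9  emit P1@[7:10]
[11] read 'c'  n9⇒n18  emit P2@[10:11],P5@[7:11]
[12] read 'c'  n18⇒n11 (fail-walked)  emit P2@[11:12]
[13] read 'c'  n11⇒n11 (fail-walked)  emit P2@[12:13]
[14] read 'c'  n11⇒n11 (fail-walked)  emit P2@[13:14]
[15] read 'a'  n11⇒n1 (fail-walked)
[16] read 'c'  n1⇒n10 (fail-walked)
[17] read 'c'  n10⇒n11  emit P2@[16:17]
[18] read 'c'  n11⇒n11 (fail-walked)  emit P2@[17:18]
[19] read 'c'  n11⇒n11 (fail-walked)  emit P2@[18:19]
[20] read 'b'  n11⇒n12 (fail-walked)
[21] read 'c'  n12⇒n10 (fail-walked)
[22] read 'c'  n10⇒n11  emit P2@[21:22]
[23] read 'b'  n11⇒n12 (fail-walked)
[24] read 'c'  n12⇒n10 (fail-walked)
[25] read 'a'  n10⇒n1 (fail-walked)
[26] read 'a'  n1⇒n2
[27] read 'b'  n2⇒n3
[28] read 'a'  n3⇒n4  emit P4@[26:28]
[29] read 'a'  n4⇒n2 (fail-walked)
[30] read 'b'  n2⇒n3
[31] read 'a'  n3⇒n4  emit P4@[29:31]
[32] read 'c'  n4⇒n5  emit P1@[29:32]
[33] read 'c'  n5⇒n6  emit P0@[28:33],P2@[32:33],P5@[29:33]
[34] read 'c'  n6⇒n11 (fail-walked)  emit P2@[33:34]
[35] read 'a'  n11⇒n1 (fail-walked)
[36] read 'c'  n1⇒n10 (fail-walked)
[37] read 'b'  n10⇒n12 (fail-walked)
[38] read 'b'  n12⇒n13
[39] read 'b'  n13⇒n14
[40] read 'a'  n14⇒n15
[41] read 'a'  n15⇒n16
[42] read 'b'  n16⇒n17  emit P3@[37:42]
[43] read 'c'  n17⇒n10 (fail-walked)
[44] read 'b'  n10⇒n12 (fail-walked)
[45] read 'c'  n12⇒n10 (fail-walked)
[46] read 'a'  n10⇒n1 (fail-walked)
[47] read 'b'  n1⇒n7
[48] read 'a'  n7⇒n8  emit P4@[46:48]
[49] read 'c'  n8⇒n9  emit P1@[46:49]
[50] read 'b'  n9⇒n12 (fail-walked)
[51] read 'b'  n12⇒n13
[52] read 'b'  n13⇒n14
[53] read 'a'  n14⇒n15
[54] read 'a'  n15⇒n16
[55] read 'b'  n16⇒n17  emit P3@[50:55]
[56] read 'a'  n17⇒n4 (fail-walked)  emit P4@[54:56]
[57] read 'b'  n4⇒n7 (fail-walked)
[58] read 'a'  n7⇒n8  emit P4@[56:58]
[59] read 'c'  n8⇒n9  emit P1@[56:59]
[60] read 'c'  n9⇒n18  emit P2@[59:60],P5@[56:60]
[61] read 'c'  n18⇒n11 (fail-walked)  emit P2@[60:61]

All matches (sorted): [[6,3],[7,4],[9,4],[10,1],[11,2],[11,5],[12,2],[13,2],[14,2],[17,2],[18,2],[19,2],[22,2],[28,4],[31,4],[32,1],[33,0],[33,2],[33,5],[34,2],[42,3],[48,4],[49,1],[55,3],[56,4],[58,4],[59,1],[60,2],[60,5],[61,2]]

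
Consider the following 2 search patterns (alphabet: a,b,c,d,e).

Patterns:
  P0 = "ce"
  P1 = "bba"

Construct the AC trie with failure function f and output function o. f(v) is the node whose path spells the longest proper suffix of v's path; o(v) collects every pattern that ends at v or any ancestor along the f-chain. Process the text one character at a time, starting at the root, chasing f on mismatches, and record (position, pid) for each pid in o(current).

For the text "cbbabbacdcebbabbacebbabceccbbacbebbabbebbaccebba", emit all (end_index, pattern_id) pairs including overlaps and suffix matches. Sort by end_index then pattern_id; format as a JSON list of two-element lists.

Construct AC machine:
Trie (insert patterns):
  0='ε' goto b→3 c→1
  1='c' goto e→2
  2='ce' goto ·  [P0 ends]
  3='b' goto b→4
  4='bb' goto a→5
  5='bba' goto ·  [P1 ends]

Failure links (BFS by depth):
  n1('c'): parent n0 fail=0; on 'c' 0 → fail=0;  out ∅∪∅=∅
  n3('b'): parent n0 fail=0; on 'b' 0 → fail=0;  out ∅∪∅=∅
  n2('ce'): parent n1 fail=0; on 'e' 0 → fail=0;  out {0}∪∅={0}
  n4('bb'): parent n3 fail=0; on 'b' 0 → fail=3;  out ∅∪∅=∅
  n5('bba'): parent n4 fail=3; on 'a' 3→0 → fail=0;  out {1}∪∅={1}

Run:
pos 0 'c': at 1
pos 1 'b': at 3 (fail-walked)
pos 2 'b': at 4
pos 3 'a': at 5  ** P1@[1:3]
pos 4 'b': at 3 (fail-walked)
pos 5 'b': at 4
pos 6 'a': at 5  ** P1@[4:6]
pos 7 'c': at 1 (fail-walked)
pos 8 'd': at 0 (fail-walked)
pos 9 'c': at 1
pos 10 'e': at 2  ** P0@[9:10]
pos 11 'b': at 3 (fail-walked)
pos 12 'b': at 4
pos 13 'a': at 5  ** P1@[11:13]
pos 14 'b': at 3 (fail-walked)
pos 15 'b': at 4
pos 16 'a': at 5  ** P1@[14:16]
pos 17 'c': at 1 (fail-walked)
pos 18 'e': at 2  ** P0@[17:18]
pos 19 'b': at 3 (fail-walked)
pos 20 'b': at 4
pos 21 'a': at 5  ** P1@[19:21]
pos 22 'b': at 3 (fail-walked)
pos 23 'c': at 1 (fail-walked)
pos 24 'e': at 2  ** P0@[23:24]
pos 25 'c': at 1 (fail-walked)
pos 26 'c': at 1 (fail-walked)
pos 27 'b': at 3 (fail-walked)
pos 28 'b': at 4
pos 29 'a': at 5  ** P1@[27:29]
pos 30 'c': at 1 (fail-walked)
pos 31 'b': at 3 (fail-walked)
pos 32 'e': at 0 (fail-walked)
pos 33 'b': at 3
pos 34 'b': at 4
pos 35 'a': at 5  ** P1@[33:35]
pos 36 'b': at 3 (fail-walked)
pos 37 'b': at 4
pos 38 'e': at 0 (fail-walked)
pos 39 'b': at 3
pos 40 'b': at 4
pos 41 'a': at 5  ** P1@[39:41]
pos 42 'c': at 1 (fail-walked)
pos 43 'c': at 1 (fail-walked)
pos 44 'e': at 2  ** P0@[43:44]
pos 45 'b': at 3 (fail-walked)
pos 46 'b': at 4
pos 47 'a': at 5  ** P1@[45:47]

Result: [[3,1],[6,1],[10,0],[13,1],[16,1],[18,0],[21,1],[24,0],[29,1],[35,1],[41,1],[44,0],[47,1]]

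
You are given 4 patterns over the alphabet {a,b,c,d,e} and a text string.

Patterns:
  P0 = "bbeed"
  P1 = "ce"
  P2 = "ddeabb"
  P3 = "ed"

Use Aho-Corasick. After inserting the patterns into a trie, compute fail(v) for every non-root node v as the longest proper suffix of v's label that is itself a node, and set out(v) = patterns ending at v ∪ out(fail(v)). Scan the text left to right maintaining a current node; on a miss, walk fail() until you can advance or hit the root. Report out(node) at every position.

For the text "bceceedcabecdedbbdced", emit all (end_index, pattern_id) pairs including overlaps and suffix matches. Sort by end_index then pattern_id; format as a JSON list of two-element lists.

Construct AC machine:
Trie nodes:
  n0 'ε': b→1 c→6 d→8 e→14
  n1 'b': b→2
  n2 'bb': e→3
  n3 'bbe': e→4
  n4 'bbee': d→5
  n5 'bbeed': ·  [P0 ends]
  n6 'c': e→7
  n7 'ce': ·  [P1 ends]
  n8 'd': d→9
  n9 'dd': e→10
  n10 'dde': a→11
  n11 'ddea': b→12
  n12 'ddeab': b→13
  n13 'ddeabb': ·  [P2 ends]
  n14 'e': d→15
  n15 'ed': ·  [P3 ends]

BFS fail/out derivation:
  n1('b'): parent n0 fail=0; on 'b' 0 → fail=0;  out ∅∪∅=∅
  n6('c'): parent n0 fail=0; on 'c' 0 → fail=0;  out ∅∪∅=∅
  n8('d'): parent n0 fail=0; on 'd' 0 → fail=0;  out ∅∪∅=∅
  n14('e'): parent n0 fail=0; on 'e' 0 → fail=0;  out ∅∪∅=∅
  n2('bb'): parent n1 fail=0; on 'b' 0 → fail=1;  out ∅∪∅=∅
  n7('ce'): parent n6 fail=0; on 'e' 0 → fail=14;  out {1}∪∅={1}
  n9('dd'): parent n8 fail=0; on 'd' 0 → fail=8;  out ∅∪∅=∅
  n15('ed'): parent n14 fail=0; on 'd' 0 → fail=8;  out {3}∪∅={3}
  n3('bbe'): parent n2 fail=1; on 'e' 1→0 → fail=14;  out ∅∪∅=∅
  n10('dde'): parent n9 fail=8; on 'e' 8→0 → fail=14;  out ∅∪∅=∅
  n4('bbee'): parent n3 fail=14; on 'e' 14→0 → fail=14;  out ∅∪∅=∅
  n11('ddea'): parent n10 fail=14; on 'a' 14→0 → fail=0;  out ∅∪∅=∅
  n5('bbeed'): parent n4 fail=14; on 'd' 14 → fail=15;  out {0}∪{3}={0,3}
  n12('ddeab'): parent n11 fail=0; on 'b' 0 → fail=1;  out ∅∪∅=∅
  n13('ddeabb'): parent n12 fail=1; on 'b' 1 → fail=2;  out {2}∪∅={2}

Text stream:
i=0 'b': node 0→1
i=1 'c': node 1→6 (fail-walked)
i=2 'e': node 6→7  ** P1@[1:2]
i=3 'c': node 7→6 (fail-walked)
i=4 'e': node 6→7  ** P1@[3:4]
i=5 'e': node 7→14 (fail-walked)
i=6 'd': node 14→15  ** P3@[5:6]
i=7 'c': node 15→6 (fail-walked)
i=8 'a': node 6→0 (fail-walked)
i=9 'b': node 0→1
i=10 'e': node 1→14 (fail-walked)
i=11 'c': node 14→6 (fail-walked)
i=12 'd': node 6→8 (fail-walked)
i=13 'e': node 8→14 (fail-walked)
i=14 'd': node 14→15  ** P3@[13:14]
i=15 'b': node 15→1 (fail-walked)
i=16 'b': node 1→2
i=17 'd': node 2→8 (fail-walked)
i=18 'c': node 8→6 (fail-walked)
i=19 'e': node 6→7  ** P1@[18:19]
i=20 'd': node 7→15 (fail-walked)  ** P3@[19:20]

Matches: [[2,1],[4,1],[6,3],[14,3],[19,1],[20,3]]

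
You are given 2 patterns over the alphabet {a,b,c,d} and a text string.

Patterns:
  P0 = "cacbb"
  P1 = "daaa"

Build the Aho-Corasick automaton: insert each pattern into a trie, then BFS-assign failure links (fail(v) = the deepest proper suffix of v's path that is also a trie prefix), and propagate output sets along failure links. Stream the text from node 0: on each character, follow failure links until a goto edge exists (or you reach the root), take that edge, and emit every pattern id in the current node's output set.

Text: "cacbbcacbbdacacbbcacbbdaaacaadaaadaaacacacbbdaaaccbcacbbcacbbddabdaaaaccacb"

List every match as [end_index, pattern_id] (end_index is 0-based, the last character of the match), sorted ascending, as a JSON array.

Build automaton:
Trie nodes:
  n0 'ε': c→1 d→6
  n1 'c': a→2
  n2 'ca': c→3
  n3 'cac': b→4
  n4 'cacb': b→5
  n5 'cacbb': ·  ←P0
  n6 'd': a→7
  n7 'da': a→8
  n8 'daa': a→9
  n9 'daaa': ·  ←P1

BFS fail/out derivation:
  fail(1) 'c': from fail(0)=0 chase 'c': 0 ⇒ 0;  out=∅∪out(0)=∅
  fail(6) 'd': from fail(0)=0 chase 'd': 0 ⇒ 0;  out=∅∪out(0)=∅
  fail(2) 'ca': from fail(1)=0 chase 'a': 0 ⇒ 0;  out=∅∪out(0)=∅
  fail(7) 'da': from fail(6)=0 chase 'a': 0 ⇒ 0;  out=∅∪out(0)=∅
  fail(3) 'cac': from fail(2)=0 chase 'c': 0 ⇒ 1;  out=∅∪out(1)=∅
  fail(8) 'daa': from fail(7)=0 chase 'a': 0 ⇒ 0;  out=∅∪out(0)=∅
  fail(4) 'cacb': from fail(3)=1 chase 'b': 1→0 ⇒ 0;  out=∅∪out(0)=∅
  fail(9) 'daaa': from fail(8)=0 chase 'a': 0 ⇒ 0;  out={1}∪out(0)={1}
  fail(5) 'cacbb': from fail(4)=0 chase 'b': 0 ⇒ 0;  out={0}∪out(0)={0}

Run:
i=0 'c': node 0→1
i=1 'a': node 1→2
i=2 'c': node 2→3
i=3 'b': node 3→4
i=4 'b': node 4→5  emit P0@[0:4]
i=5 'c': node 5→1 ·f
i=6 'a': node 1→2
i=7 'c': node 2→3
i=8 'b': node 3→4
i=9 'b': node 4→5  emit P0@[5:9]
i=10 'd': node 5→6 ·f
i=11 'a': node 6→7
i=12 'c': node 7→1 ·f
i=13 'a': node 1→2
i=14 'c': node 2→3
i=15 'b': node 3→4
i=16 'b': node 4→5  emit P0@[12:16]
i=17 'c': node 5→1 ·f
i=18 'a': node 1→2
i=19 'c': node 2→3
i=20 'b': node 3→4
i=21 'b': node 4→5  emit P0@[17:21]
i=22 'd': node 5→6 ·f
i=23 'a': node 6→7
i=24 'a': node 7→8
i=25 'a': node 8→9  emit P1@[22:25]
i=26 'c': node 9→1 ·f
i=27 'a': node 1→2
i=28 'a': node 2→0 ·f
i=29 'd': node 0→6
i=30 'a': node 6→7
i=31 'a': node 7→8
i=32 'a': node 8→9  emit P1@[29:32]
i=33 'd': node 9→6 ·f
i=34 'a': node 6→7
i=35 'a': node 7→8
i=36 'a': node 8→9  emit P1@[33:36]
i=37 'c': node 9→1 ·f
i=38 'a': node 1→2
i=39 'c': node 2→3
i=40 'a': node 3→2 ·f
i=41 'c': node 2→3
i=42 'b': node 3→4
i=43 'b': node 4→5  emit P0@[39:43]
i=44 'd': node 5→6 ·f
i=45 'a': node 6→7
i=46 'a': node 7→8
i=47 'a': node 8→9  emit P1@[44:47]
i=48 'c': node 9→1 ·f
i=49 'c': node 1→1 ·f
i=50 'b': node 1→0 ·f
i=51 'c': node 0→1
i=52 'a': node 1→2
i=53 'c': node 2→3
i=54 'b': node 3→4
i=55 'b': node 4→5  emit P0@[51:55]
i=56 'c': node 5→1 ·f
i=57 'a': node 1→2
i=58 'c': node 2→3
i=59 'b': node 3→4
i=60 'b': node 4→5  emit P0@[56:60]
i=61 'd': node 5→6 ·f
i=62 'd': node 6→6 ·f
i=63 'a': node 6→7
i=64 'b': node 7→0 ·f
i=65 'd': node 0→6
i=66 'a': node 6→7
i=67 'a': node 7→8
i=68 'a': node 8→9  emit P1@[65:68]
i=69 'a': node 9→0 ·f
i=70 'c': node 0→1
i=71 'c': node 1→1 ·f
i=72 'a': node 1→2
i=73 'c': node 2→3
i=74 'b': node 3→4

Result: [[4,0],[9,0],[16,0],[21,0],[25,1],[32,1],[36,1],[43,0],[47,1],[55,0],[60,0],[68,1]]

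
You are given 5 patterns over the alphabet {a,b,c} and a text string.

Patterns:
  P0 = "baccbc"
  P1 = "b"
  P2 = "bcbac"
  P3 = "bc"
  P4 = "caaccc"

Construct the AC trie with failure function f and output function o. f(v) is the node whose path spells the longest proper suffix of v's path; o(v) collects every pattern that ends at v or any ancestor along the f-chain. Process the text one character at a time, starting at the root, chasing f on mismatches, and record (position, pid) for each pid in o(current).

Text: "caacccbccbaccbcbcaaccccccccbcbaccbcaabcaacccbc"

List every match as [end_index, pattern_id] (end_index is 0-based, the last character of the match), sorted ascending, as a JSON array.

Build automaton:
Trie (insert patterns):
  0='ε' goto b→1 c→11
  1='b' goto a→2 c→7  [P1 ends]
  2='ba' goto c→3
  3='bac' goto c→4
  4='bacc' goto b→5
  5='baccb' goto c→6
  6='baccbc' goto ·  [P0 ends]
  7='bc' goto b→8  [P3 ends]
  8='bcb' goto a→9
  9='bcba' goto c→10
  10='bcbac' goto ·  [P2 ends]
  11='c' goto a→12
  12='ca' goto a→13
  13='caa' goto c→14
  14='caac' goto c→15
  15='caacc' goto c→16
  16='caaccc' goto ·  [P4 ends]

BFS fail/out derivation:
  fail(1) 'b': from fail(0)=0 chase 'b': 0 ⇒ 0;  out={1}∪out(0)={1}
  fail(11) 'c': from fail(0)=0 chase 'c': 0 ⇒ 0;  out=∅∪out(0)=∅
  fail(2) 'ba': from fail(1)=0 chase 'a': 0 ⇒ 0;  out=∅∪out(0)=∅
  fail(7) 'bc': from fail(1)=0 chase 'c': 0 ⇒ 11;  out={3}∪out(11)={3}
  fail(12) 'ca': from fail(11)=0 chase 'a': 0 ⇒ 0;  out=∅∪out(0)=∅
  fail(3) 'bac': from fail(2)=0 chase 'c': 0 ⇒ 11;  out=∅∪out(11)=∅
  fail(8) 'bcb': from fail(7)=11 chase 'b': 11→0 ⇒ 1;  out=∅∪out(1)={1}
  fail(13) 'caa': from fail(12)=0 chase 'a': 0 ⇒ 0;  out=∅∪out(0)=∅
  fail(4) 'bacc': from fail(3)=11 chase 'c': 11→0 ⇒ 11;  out=∅∪out(11)=∅
  fail(9) 'bcba': from fail(8)=1 chase 'a': 1 ⇒ 2;  out=∅∪out(2)=∅
  fail(14) 'caac': from fail(13)=0 chase 'c': 0 ⇒ 11;  out=∅∪out(11)=∅
  fail(5) 'baccb': from fail(4)=11 chase 'b': 11→0 ⇒ 1;  out=∅∪out(1)={1}
  fail(10) 'bcbac': from fail(9)=2 chase 'c': 2 ⇒ 3;  out={2}∪out(3)={2}
  fail(15) 'caacc': from fail(14)=11 chase 'c': 11→0 ⇒ 11;  out=∅∪out(11)=∅
  fail(6) 'baccbc': from fail(5)=1 chase 'c': 1 ⇒ 7;  out={0}∪out(7)={0,3}
  fail(16) 'caaccc': from fail(15)=11 chase 'c': 11→0 ⇒ 11;  out={4}∪out(11)={4}

Run:
pos 0 'c': at 11
pos 1 'a': at 12
pos 2 'a': at 13
pos 3 'c': at 14
pos 4 'c': at 15
pos 5 'c': at 16  → match P4@[0:5]
pos 6 'b': at 1 ·f  → match P1@[6:6]
pos 7 'c': at 7  → match P3@[6:7]
pos 8 'c': at 11 ·f
pos 9 'b': at 1 ·f  → match P1@[9:9]
pos 10 'a': at 2
pos 11 'c': at 3
pos 12 'c': at 4
pos 13 'b': at 5  → match P1@[13:13]
pos 14 'c': at 6  → match P0@[9:14],P3@[13:14]
pos 15 'b': at 8 ·f  → match P1@[15:15]
pos 16 'c': at 7 ·f  → match P3@[15:16]
pos 17 'a': at 12 ·f
pos 18 'a': at 13
pos 19 'c': at 14
pos 20 'c': at 15
pos 21 'c': at 16  → match P4@[16:21]
pos 22 'c': at 11 ·f
pos 23 'c': at 11 ·f
pos 24 'c': at 11 ·f
pos 25 'c': at 11 ·f
pos 26 'c': at 11 ·f
pos 27 'b': at 1 ·f  → match P1@[27:27]
pos 28 'c': at 7  → match P3@[27:28]
pos 29 'b': at 8  → match P1@[29:29]
pos 30 'a': at 9
pos 31 'c': at 10  → match P2@[27:31]
pos 32 'c': at 4 ·f
pos 33 'b': at 5  → match P1@[33:33]
pos 34 'c': at 6  → match P0@[29:34],P3@[33:34]
pos 35 'a': at 12 ·f
pos 36 'a': at 13
pos 37 'b': at 1 ·f  → match P1@[37:37]
pos 38 'c': at 7  → match P3@[37:38]
pos 39 'a': at 12 ·f
pos 40 'a': at 13
pos 41 'c': at 14
pos 42 'c': at 15
pos 43 'c': at 16  → match P4@[38:43]
pos 44 'b': at 1 ·f  → match P1@[44:44]
pos 45 'c': at 7  → match P3@[44:45]

All matches (sorted): [[5,4],[6,1],[7,3],[9,1],[13,1],[14,0],[14,3],[15,1],[16,3],[21,4],[27,1],[28,3],[29,1],[31,2],[33,1],[34,0],[34,3],[37,1],[38,3],[43,4],[44,1],[45,3]]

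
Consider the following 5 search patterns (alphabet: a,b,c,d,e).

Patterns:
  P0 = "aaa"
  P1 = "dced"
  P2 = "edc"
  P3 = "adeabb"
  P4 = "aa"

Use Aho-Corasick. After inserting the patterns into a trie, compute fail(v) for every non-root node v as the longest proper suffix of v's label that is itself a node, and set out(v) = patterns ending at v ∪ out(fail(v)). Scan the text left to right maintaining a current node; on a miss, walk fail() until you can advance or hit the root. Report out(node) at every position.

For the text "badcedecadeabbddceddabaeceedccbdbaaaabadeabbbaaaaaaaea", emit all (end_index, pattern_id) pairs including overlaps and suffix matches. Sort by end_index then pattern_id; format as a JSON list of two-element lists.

Build:
Trie (insert patterns):
  n0 'ε': a→1 d→4 e→8
  n1 'a': a→2 d→11
  n2 'aa': a→3  [P4 ends]
  n3 'aaa': ·  [P0 ends]
  n4 'd': c→5
  n5 'dc': e→6
  n6 'dce': d→7
  n7 'dced': ·  [P1 ends]
  n8 'e': d→9
  n9 'ed': c→10
  n10 'edc': ·  [P2 ends]
  n11 'ad': e→12
  n12 'ade': a→13
  n13 'adea': b→14
  n14 'adeab': b→15
  n15 'adeabb': ·  [P3 ends]

Failure links (BFS by depth):
  fail(1) 'a': from fail(0)=0 chase 'a': 0 ⇒ 0;  out=∅∪out(0)=∅
  fail(4) 'd': from fail(0)=0 chase 'd': 0 ⇒ 0;  out=∅∪out(0)=∅
  fail(8) 'e': from fail(0)=0 chase 'e': 0 ⇒ 0;  out=∅∪out(0)=∅
  fail(2) 'aa': from fail(1)=0 chase 'a': 0 ⇒ 1;  out={4}∪out(1)={4}
  fail(5) 'dc': from fail(4)=0 chase 'c': 0 ⇒ 0;  out=∅∪out(0)=∅
  fail(9) 'ed': from fail(8)=0 chase 'd': 0 ⇒ 4;  out=∅∪out(4)=∅
  fail(11) 'ad': from fail(1)=0 chase 'd': 0 ⇒ 4;  out=∅∪out(4)=∅
  fail(3) 'aaa': from fail(2)=1 chase 'a': 1 ⇒ 2;  out={0}∪out(2)={0,4}
  fail(6) 'dce': from fail(5)=0 chase 'e': 0 ⇒ 8;  out=∅∪out(8)=∅
  fail(10) 'edc': from fail(9)=4 chase 'c': 4 ⇒ 5;  out={2}∪out(5)={2}
  fail(12) 'ade': from fail(11)=4 chase 'e': 4→0 ⇒ 8;  out=∅∪out(8)=∅
  fail(7) 'dced': from fail(6)=8 chase 'd': 8 ⇒ 9;  out={1}∪out(9)={1}
  fail(13) 'adea': from fail(12)=8 chase 'a': 8→0 ⇒ 1;  out=∅∪out(1)=∅
  fail(14) 'adeab': from fail(13)=1 chase 'b': 1→0 ⇒ 0;  out=∅∪out(0)=∅
  fail(15) 'adeabb': from fail(14)=0 chase 'b': 0 ⇒ 0;  out={3}∪out(0)={3}

Run:
pos 0 'b': at 0
pos 1 'a': at 1
pos 2 'd': at 11
pos 3 'c': at 5 ·f
pos 4 'e': at 6
pos 5 'd': at 7  ** P1@[2:5]
pos 6 'e': at 8 ·f
pos 7 'c': at 0 ·f
pos 8 'a': at 1
pos 9 'd': at 11
pos 10 'e': at 12
pos 11 'a': at 13
pos 12 'b': at 14
pos 13 'b': at 15  ** P3@[8:13]
pos 14 'd': at 4 ·f
pos 15 'd': at 4 ·f
pos 16 'c': at 5
pos 17 'e': at 6
pos 18 'd': at 7  ** P1@[15:18]
pos 19 'd': at 4 ·f
pos 20 'a': at 1 ·f
pos 21 'b': at 0 ·f
pos 22 'a': at 1
pos 23 'e': at 8 ·f
pos 24 'c': at 0 ·f
pos 25 'e': at 8
pos 26 'e': at 8 ·f
pos 27 'd': at 9
pos 28 'c': at 10  ** P2@[26:28]
pos 29 'c': at 0 ·f
pos 30 'b': at 0
pos 31 'd': at 4
pos 32 'b': at 0 ·f
pos 33 'a': at 1
pos 34 'a': at 2  ** P4@[33:34]
pos 35 'a': at 3  ** P0@[33:35],P4@[34:35]
pos 36 'a': at 3 ·f  ** P0@[34:36],P4@[35:36]
pos 37 'b': at 0 ·f
pos 38 'a': at 1
pos 39 'd': at 11
pos 40 'e': at 12
pos 41 'a': at 13
pos 42 'b': at 14
pos 43 'b': at 15  ** P3@[38:43]
pos 44 'b': at 0 ·f
pos 45 'a': at 1
pos 46 'a': at 2  ** P4@[45:46]
pos 47 'a': at 3  ** P0@[45:47],P4@[46:47]
pos 48 'a': at 3 ·f  ** P0@[46:48],P4@[47:48]
pos 49 'a': at 3 ·f  ** P0@[47:49],P4@[48:49]
pos 50 'a': at 3 ·f  ** P0@[48:50],P4@[49:50]
pos 51 'a': at 3 ·f  ** P0@[49:51],P4@[50:51]
pos 52 'e': at 8 ·f
pos 53 'a': at 1 ·f

Result: [[5,1],[13,3],[18,1],[28,2],[34,4],[35,0],[35,4],[36,0],[36,4],[43,3],[46,4],[47,0],[47,4],[48,0],[48,4],[49,0],[49,4],[50,0],[50,4],[51,0],[51,4]]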